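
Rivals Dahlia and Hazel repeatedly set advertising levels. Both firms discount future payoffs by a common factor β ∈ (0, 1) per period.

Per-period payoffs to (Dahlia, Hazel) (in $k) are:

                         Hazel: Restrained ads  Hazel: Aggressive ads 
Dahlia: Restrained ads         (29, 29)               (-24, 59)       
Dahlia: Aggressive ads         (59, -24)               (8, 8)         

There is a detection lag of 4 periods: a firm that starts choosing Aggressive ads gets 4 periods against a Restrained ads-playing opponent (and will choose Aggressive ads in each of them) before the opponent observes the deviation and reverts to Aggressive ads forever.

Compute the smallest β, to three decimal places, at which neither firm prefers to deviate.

The best deviation is to choose Aggressive ads for all 4 undetected periods, earning 59 each, then 8 forever once detected.
Deviation value: 59(1−β^4)/(1−β) + 8β^4/(1−β); cooperation value: 29/(1−β).
IC: 29 ≥ 59(1−β^4) + 8β^4 = 59 − 51β^4.
So β^4 ≥ 30/51 = 10/17, giving β ≥ (10/17)^(1/4) ≈ 0.876.

0.876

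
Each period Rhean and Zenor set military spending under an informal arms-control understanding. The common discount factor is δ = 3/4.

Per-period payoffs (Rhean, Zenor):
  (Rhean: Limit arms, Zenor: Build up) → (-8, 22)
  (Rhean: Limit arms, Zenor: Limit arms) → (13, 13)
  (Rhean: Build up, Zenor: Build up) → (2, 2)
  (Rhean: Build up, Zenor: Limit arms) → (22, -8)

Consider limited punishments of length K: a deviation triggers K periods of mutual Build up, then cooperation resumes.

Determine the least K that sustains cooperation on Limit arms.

Need Σ_{k=1}^{K} δ^k ≥ (22−13)/(13−2) = 0.8182 at δ = 3/4.
At K = 1 the sum is 0.7500 < 0.8182; at K = 2 it is 1.3125 ≥ 0.8182.
So the minimum punishment length is K = 2.

2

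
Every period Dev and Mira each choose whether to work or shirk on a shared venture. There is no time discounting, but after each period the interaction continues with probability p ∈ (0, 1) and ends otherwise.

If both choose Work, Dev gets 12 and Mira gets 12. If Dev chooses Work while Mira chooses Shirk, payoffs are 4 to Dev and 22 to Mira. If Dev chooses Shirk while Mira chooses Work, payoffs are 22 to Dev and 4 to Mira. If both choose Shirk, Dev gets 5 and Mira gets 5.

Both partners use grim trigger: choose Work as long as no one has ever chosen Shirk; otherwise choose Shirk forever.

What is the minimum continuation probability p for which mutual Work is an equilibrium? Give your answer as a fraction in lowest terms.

With no time discounting, the continuation probability p plays the role of the discount factor.
Grim-trigger IC: 12/(1−p) ≥ 22 + 5p/(1−p) ⇒ p ≥ (22−12)/(22−5) = 10/17.

10/17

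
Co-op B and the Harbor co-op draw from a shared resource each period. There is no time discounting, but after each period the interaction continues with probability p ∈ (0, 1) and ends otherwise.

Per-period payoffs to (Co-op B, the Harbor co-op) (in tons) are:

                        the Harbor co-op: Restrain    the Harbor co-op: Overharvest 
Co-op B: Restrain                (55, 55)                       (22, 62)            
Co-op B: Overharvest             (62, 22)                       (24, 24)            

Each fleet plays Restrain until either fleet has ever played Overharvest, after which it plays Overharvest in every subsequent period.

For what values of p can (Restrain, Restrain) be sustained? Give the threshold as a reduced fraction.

7/38

Expected cooperation value is 55 + p·55 + p²·55 + … = 55/(1−p); deviation gives 62 + p·24/(1−p).
55 ≥ 62(1−p) + 24p ⇒ 38p ≥ 7 ⇒ p ≥ 7/38.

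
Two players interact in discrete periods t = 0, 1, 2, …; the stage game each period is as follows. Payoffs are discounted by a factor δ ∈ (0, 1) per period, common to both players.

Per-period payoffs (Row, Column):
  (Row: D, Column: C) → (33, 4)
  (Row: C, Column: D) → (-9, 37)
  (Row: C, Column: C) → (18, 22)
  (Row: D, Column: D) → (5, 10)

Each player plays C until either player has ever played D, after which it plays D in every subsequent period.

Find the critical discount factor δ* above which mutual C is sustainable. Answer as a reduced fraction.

5/9

Row's threshold: (33−18)/(33−5) = 15/28.
Column's threshold: (37−22)/(37−10) = 5/9.
15/28 < 5/9, so Column binds and δ* = 5/9.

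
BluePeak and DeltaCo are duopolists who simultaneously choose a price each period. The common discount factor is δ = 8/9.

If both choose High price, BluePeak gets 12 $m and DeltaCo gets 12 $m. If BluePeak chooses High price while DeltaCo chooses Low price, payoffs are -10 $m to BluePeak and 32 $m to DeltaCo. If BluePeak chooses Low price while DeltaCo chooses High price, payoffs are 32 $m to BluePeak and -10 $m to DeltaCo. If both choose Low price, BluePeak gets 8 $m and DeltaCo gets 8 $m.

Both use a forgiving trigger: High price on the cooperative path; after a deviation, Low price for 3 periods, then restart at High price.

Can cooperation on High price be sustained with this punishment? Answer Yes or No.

A one-shot deviation gives 32 now, then 8 for 3 periods, then back to 12.
Gain from deviating: (32−12) today; loss: (12−8) in each of the next 3 periods.
No-deviation condition: (12−8)(δ+…+δ^3) ≥ 32−12, i.e. δ+…+δ^3 ≥ 5.
At δ = 8/9: δ+…+δ^3 = 2.3813 < 5.0000.
So cooperation is not sustainable.

No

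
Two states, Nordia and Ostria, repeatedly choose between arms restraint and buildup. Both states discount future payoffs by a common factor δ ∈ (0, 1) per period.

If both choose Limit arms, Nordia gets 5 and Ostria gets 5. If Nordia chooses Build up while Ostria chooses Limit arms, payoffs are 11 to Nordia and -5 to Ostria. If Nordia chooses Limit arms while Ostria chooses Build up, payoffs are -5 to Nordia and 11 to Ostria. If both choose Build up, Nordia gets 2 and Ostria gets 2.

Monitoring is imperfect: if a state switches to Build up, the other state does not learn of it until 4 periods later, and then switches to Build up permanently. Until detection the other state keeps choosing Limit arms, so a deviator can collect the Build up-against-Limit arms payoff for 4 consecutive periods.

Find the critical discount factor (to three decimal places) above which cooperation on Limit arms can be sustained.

A deviator earns 11 for 4 periods, then 2 forever; cooperating earns 5 forever. Multiplying the IC by (1−δ):
5 ≥ 11(1−δ^4) + 2δ^4, so 9·δ^4 ≥ 6 and δ^4 ≥ 2/3.
δ ≥ (2/3)^(1/4) ≈ 0.904.

0.904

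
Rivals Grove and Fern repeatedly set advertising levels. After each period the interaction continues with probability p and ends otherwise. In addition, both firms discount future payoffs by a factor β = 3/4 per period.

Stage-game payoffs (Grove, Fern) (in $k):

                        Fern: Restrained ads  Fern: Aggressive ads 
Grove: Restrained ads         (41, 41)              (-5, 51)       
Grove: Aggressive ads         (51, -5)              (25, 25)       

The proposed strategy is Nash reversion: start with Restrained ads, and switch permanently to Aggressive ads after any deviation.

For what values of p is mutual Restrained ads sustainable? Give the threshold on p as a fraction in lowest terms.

Expected continuation weight on next period's payoff is β·p = 3/4·p, which plays the role of the discount factor.
Cooperation requires 3/4·p ≥ (51−41)/(51−25) = 5/13, hence p ≥ 20/39.

20/39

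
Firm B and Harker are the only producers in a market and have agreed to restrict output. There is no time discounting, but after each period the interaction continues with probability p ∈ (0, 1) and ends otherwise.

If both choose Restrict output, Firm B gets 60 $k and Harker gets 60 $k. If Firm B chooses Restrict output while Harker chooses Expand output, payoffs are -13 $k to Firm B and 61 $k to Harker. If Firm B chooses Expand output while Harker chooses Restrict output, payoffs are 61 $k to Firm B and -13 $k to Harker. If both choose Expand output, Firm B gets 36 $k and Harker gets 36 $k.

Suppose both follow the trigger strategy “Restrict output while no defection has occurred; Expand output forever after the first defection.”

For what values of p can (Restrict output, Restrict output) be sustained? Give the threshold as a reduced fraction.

1/25

Expected cooperation value is 60 + p·60 + p²·60 + … = 60/(1−p); deviation gives 61 + p·36/(1−p).
60 ≥ 61(1−p) + 36p ⇒ 25p ≥ 1 ⇒ p ≥ 1/25.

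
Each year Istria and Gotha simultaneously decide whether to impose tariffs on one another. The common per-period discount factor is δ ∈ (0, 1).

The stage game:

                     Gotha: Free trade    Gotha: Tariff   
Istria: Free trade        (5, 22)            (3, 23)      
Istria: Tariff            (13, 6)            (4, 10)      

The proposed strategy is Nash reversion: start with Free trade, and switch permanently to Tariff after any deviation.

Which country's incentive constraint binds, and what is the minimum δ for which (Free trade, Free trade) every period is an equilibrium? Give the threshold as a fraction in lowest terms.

Istria; δ ≥ 8/9

Istria's threshold: (13−5)/(13−4) = 8/9.
Gotha's threshold: (23−22)/(23−10) = 1/13.
8/9 > 1/13, so Istria binds and δ* = 8/9.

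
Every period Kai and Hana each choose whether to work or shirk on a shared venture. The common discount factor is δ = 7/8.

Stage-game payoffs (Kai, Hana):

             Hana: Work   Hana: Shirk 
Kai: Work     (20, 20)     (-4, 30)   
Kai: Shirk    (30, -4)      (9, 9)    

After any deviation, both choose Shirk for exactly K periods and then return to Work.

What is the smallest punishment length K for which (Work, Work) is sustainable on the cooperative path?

IC: δ(1−δ^K)/(1−δ) ≥ (30−20)/(20−9) = 10/11.
With δ = 7/8: need 1 − δ^K ≥ 10/11·(1−7/8)/(7/8), i.e. δ^K ≤ 0.8701.
Since (7/8)^1 = 0.8750 and (7/8)^2 = 0.7656, the smallest such K is 2.

2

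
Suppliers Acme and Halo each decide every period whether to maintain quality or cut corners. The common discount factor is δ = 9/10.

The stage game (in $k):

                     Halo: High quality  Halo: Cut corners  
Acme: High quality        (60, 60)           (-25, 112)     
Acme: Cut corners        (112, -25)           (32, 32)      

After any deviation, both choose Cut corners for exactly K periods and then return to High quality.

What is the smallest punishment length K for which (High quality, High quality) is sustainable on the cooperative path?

Need Σ_{k=1}^{K} δ^k ≥ (112−60)/(60−32) = 1.8571 at δ = 9/10.
At K = 2 the sum is 1.7100 < 1.8571; at K = 3 it is 2.4390 ≥ 1.8571.
So the minimum punishment length is K = 3.

3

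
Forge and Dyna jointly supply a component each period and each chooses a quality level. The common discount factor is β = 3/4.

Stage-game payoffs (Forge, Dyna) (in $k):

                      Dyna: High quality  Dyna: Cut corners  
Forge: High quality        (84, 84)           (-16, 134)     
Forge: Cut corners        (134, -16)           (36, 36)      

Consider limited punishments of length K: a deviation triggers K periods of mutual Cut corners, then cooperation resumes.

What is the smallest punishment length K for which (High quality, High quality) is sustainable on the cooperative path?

IC: β(1−β^K)/(1−β) ≥ (134−84)/(84−36) = 25/24.
With β = 3/4: need 1 − β^K ≥ 25/24·(1−3/4)/(3/4), i.e. β^K ≤ 0.6528.
Since (3/4)^1 = 0.7500 and (3/4)^2 = 0.5625, the smallest such K is 2.

2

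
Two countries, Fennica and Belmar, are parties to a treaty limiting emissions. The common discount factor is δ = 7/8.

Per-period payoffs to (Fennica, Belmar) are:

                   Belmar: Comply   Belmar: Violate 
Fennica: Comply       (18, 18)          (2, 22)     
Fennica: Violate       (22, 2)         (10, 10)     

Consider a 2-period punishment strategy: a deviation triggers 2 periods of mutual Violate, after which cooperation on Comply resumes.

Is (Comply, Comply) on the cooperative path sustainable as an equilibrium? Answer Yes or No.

Comparing payoff streams over the 3 periods until play realigns: cooperate → 18(1+δ+…+δ^2); deviate → 22 + 10(δ+…+δ^2).
Cooperation is sustained iff (18−10)(δ+…+δ^2) ≥ 22−18.
δ+…+δ^2 = 7/8·(1−(7/8)^2)/(1−7/8) = 1.6406, and (22−18)/(18−10) = 0.5000.
1.6406 ≥ 0.5000, so cooperation is sustainable.

Yes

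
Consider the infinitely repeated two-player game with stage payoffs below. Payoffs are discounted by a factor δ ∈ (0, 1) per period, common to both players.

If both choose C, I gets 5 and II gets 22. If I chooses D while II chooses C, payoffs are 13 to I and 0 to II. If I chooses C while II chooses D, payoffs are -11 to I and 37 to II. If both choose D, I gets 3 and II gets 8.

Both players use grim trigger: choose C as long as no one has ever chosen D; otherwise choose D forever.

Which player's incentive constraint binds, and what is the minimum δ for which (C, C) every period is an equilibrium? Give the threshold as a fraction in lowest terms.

I's threshold: (13−5)/(13−3) = 4/5.
II's threshold: (37−22)/(37−8) = 15/29.
4/5 > 15/29, so I binds and δ* = 4/5.

I; δ ≥ 4/5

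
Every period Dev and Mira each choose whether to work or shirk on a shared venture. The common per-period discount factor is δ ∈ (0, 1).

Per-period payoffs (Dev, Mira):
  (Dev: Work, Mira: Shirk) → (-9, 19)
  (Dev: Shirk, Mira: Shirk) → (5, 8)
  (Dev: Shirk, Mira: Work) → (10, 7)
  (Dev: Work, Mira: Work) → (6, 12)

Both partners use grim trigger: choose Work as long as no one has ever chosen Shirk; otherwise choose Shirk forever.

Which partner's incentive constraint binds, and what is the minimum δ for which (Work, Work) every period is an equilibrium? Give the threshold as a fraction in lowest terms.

Dev: cooperation gives 6 each period; deviation gives 10 once then 5 forever.
  6/(1−δ) ≥ 10 + 5δ/(1−δ) ⇒ δ ≥ 4/5.
Mira: cooperation gives 12 each period; deviation gives 19 once then 8 forever.
  δ ≥ 7/11.
Both must hold, so the binding constraint is Dev's: δ ≥ 4/5.

Dev; δ ≥ 4/5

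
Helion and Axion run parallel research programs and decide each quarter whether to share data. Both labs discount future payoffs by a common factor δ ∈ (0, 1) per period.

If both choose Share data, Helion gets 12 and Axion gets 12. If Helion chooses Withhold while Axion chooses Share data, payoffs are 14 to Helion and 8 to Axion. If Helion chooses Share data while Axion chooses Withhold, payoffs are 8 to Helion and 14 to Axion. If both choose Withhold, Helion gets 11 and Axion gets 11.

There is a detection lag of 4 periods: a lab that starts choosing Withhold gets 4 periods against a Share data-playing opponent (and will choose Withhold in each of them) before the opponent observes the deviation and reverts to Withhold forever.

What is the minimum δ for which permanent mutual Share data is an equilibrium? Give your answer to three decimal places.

The best deviation is to choose Withhold for all 4 undetected periods, earning 14 each, then 11 forever once detected.
Deviation value: 14(1−δ^4)/(1−δ) + 11δ^4/(1−δ); cooperation value: 12/(1−δ).
IC: 12 ≥ 14(1−δ^4) + 11δ^4 = 14 − 3δ^4.
So δ^4 ≥ 2/3, giving δ ≥ (2/3)^(1/4) ≈ 0.904.

0.904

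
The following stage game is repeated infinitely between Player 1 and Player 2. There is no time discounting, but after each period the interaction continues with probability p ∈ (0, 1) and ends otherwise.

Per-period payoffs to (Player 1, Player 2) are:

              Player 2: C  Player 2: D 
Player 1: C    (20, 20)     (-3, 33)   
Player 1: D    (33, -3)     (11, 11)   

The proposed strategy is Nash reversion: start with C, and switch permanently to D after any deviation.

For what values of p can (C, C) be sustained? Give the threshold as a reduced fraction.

13/22

Expected cooperation value is 20 + p·20 + p²·20 + … = 20/(1−p); deviation gives 33 + p·11/(1−p).
20 ≥ 33(1−p) + 11p ⇒ 22p ≥ 13 ⇒ p ≥ 13/22.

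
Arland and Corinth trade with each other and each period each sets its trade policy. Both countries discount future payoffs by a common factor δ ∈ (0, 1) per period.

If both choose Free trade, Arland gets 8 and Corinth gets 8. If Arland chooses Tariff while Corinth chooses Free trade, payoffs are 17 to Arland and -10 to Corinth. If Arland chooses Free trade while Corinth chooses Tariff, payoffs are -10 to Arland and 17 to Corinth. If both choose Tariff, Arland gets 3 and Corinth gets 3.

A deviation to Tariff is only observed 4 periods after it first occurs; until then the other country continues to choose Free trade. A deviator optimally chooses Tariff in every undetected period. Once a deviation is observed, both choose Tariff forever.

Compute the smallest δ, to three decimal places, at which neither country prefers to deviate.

0.895

The best deviation is to choose Tariff for all 4 undetected periods, earning 17 each, then 3 forever once detected.
Deviation value: 17(1−δ^4)/(1−δ) + 3δ^4/(1−δ); cooperation value: 8/(1−δ).
IC: 8 ≥ 17(1−δ^4) + 3δ^4 = 17 − 14δ^4.
So δ^4 ≥ 9/14, giving δ ≥ (9/14)^(1/4) ≈ 0.895.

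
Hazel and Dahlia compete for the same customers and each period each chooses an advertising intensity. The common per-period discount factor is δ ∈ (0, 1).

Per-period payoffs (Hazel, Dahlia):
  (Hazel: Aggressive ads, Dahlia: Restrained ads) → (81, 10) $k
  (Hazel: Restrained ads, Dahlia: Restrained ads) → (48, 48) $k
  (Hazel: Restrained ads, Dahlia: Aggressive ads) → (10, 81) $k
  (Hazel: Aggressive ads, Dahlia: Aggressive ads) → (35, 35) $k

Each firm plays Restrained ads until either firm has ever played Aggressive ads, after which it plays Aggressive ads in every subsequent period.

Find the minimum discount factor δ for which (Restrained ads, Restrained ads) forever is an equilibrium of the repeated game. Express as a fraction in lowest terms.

33/46

Cooperation forever yields 48 each period: 48/(1−δ).
Deviating yields 81 once, then 35 forever: 81 + 35δ/(1−δ).
No profitable deviation requires 48/(1−δ) ≥ 81 + 35δ/(1−δ).
Multiplying by (1−δ): 48 ≥ 81(1−δ) + 35δ = 81 − 46δ.
So 46δ ≥ 33, i.e. δ ≥ 33/46.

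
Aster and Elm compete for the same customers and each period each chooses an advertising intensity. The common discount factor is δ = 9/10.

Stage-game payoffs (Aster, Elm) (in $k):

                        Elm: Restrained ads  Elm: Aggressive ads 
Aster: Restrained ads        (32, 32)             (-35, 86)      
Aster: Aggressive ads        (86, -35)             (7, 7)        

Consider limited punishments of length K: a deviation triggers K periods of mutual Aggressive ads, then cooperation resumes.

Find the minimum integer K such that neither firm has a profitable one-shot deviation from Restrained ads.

3

IC: δ(1−δ^K)/(1−δ) ≥ (86−32)/(32−7) = 54/25.
With δ = 9/10: need 1 − δ^K ≥ 54/25·(1−9/10)/(9/10), i.e. δ^K ≤ 0.7600.
Since (9/10)^2 = 0.8100 and (9/10)^3 = 0.7290, the smallest such K is 3.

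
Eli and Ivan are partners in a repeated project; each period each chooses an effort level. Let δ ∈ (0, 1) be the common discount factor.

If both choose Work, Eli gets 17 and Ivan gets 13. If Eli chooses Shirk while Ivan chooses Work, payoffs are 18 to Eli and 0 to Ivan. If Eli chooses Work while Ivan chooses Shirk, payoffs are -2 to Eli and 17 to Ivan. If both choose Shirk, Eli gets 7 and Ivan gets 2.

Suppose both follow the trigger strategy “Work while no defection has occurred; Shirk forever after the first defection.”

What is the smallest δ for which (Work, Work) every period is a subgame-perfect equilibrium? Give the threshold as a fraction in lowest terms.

Eli: cooperation gives 17 each period; deviation gives 18 once then 7 forever.
  17/(1−δ) ≥ 18 + 7δ/(1−δ) ⇒ δ ≥ 1/11.
Ivan: cooperation gives 13 each period; deviation gives 17 once then 2 forever.
  δ ≥ 4/15.
Both must hold, so the binding constraint is Ivan's: δ ≥ 4/15.

4/15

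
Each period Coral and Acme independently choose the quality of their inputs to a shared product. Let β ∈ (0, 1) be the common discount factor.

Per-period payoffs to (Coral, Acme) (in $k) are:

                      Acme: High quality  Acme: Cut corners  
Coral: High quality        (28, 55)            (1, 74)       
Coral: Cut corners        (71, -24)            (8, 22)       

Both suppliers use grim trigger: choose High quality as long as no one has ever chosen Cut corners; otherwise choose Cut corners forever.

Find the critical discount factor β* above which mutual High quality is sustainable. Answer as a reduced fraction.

For Coral: deviation gain 71−28 = 43, per-period punishment loss 28−8 = 20. IC gives β ≥ 43/63.
For Acme: gain 19, loss 33 per period, so β ≥ 19/52.
The tighter constraint is Coral's, so cooperation needs β ≥ 43/63.

43/63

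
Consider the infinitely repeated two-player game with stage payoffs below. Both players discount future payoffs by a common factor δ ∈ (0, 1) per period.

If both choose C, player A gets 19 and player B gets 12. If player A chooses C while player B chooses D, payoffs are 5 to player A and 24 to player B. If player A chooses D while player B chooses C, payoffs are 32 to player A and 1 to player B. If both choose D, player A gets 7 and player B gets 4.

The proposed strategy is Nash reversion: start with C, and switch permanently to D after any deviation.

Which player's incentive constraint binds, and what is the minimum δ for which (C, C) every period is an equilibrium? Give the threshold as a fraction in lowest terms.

player A: cooperation gives 19 each period; deviation gives 32 once then 7 forever.
  19/(1−δ) ≥ 32 + 7δ/(1−δ) ⇒ δ ≥ 13/25.
player B: cooperation gives 12 each period; deviation gives 24 once then 4 forever.
  δ ≥ 12/20 = 3/5.
Both must hold, so the binding constraint is player B's: δ ≥ 3/5.

player B; δ ≥ 3/5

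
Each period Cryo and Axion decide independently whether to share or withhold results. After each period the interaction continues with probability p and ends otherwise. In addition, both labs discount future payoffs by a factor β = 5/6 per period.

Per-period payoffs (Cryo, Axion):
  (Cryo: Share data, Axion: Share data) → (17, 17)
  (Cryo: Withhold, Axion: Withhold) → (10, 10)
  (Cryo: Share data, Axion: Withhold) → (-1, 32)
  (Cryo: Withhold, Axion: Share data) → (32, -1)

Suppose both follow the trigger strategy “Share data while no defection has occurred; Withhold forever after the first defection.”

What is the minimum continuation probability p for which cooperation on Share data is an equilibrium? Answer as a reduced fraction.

Expected continuation weight on next period's payoff is β·p = 5/6·p, which plays the role of the discount factor.
Cooperation requires 5/6·p ≥ (32−17)/(32−10) = 15/22, hence p ≥ 9/11.

9/11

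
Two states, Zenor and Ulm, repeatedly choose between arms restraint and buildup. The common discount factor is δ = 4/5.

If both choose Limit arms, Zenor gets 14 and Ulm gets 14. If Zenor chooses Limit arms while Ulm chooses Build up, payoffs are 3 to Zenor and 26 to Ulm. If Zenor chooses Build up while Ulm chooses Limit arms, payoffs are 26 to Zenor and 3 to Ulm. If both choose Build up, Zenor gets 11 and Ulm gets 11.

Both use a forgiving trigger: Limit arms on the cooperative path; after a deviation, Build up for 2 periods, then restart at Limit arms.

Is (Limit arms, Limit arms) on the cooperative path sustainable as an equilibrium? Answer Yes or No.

No

Comparing payoff streams over the 3 periods until play realigns: cooperate → 14(1+δ+…+δ^2); deviate → 26 + 11(δ+…+δ^2).
Cooperation is sustained iff (14−11)(δ+…+δ^2) ≥ 26−14.
δ+…+δ^2 = 4/5·(1−(4/5)^2)/(1−4/5) = 1.4400, and (26−14)/(14−11) = 4.0000.
1.4400 < 4.0000, so cooperation is not sustainable.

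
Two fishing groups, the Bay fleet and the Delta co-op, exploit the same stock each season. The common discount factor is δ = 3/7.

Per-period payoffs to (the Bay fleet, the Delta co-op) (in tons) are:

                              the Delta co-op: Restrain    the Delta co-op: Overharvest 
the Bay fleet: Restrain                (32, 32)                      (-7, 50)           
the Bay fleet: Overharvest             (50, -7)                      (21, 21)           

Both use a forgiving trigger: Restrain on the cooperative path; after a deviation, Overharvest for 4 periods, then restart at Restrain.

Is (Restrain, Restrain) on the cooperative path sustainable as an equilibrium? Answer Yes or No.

IC: δ+…+δ^4 ≥ (50−32)/(32−21) = 18/11.
At δ = 3/7: partial sum = 0.7247 < 1.6364. Cooperation not sustainable.

No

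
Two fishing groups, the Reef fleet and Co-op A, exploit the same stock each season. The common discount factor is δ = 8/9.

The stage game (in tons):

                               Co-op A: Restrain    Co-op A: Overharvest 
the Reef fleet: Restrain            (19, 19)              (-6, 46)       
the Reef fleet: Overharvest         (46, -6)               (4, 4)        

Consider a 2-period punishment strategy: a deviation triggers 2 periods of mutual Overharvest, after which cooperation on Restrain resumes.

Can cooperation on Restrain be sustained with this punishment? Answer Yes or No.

A one-shot deviation gives 46 now, then 4 for 2 periods, then back to 19.
Gain from deviating: (46−19) today; loss: (19−4) in each of the next 2 periods.
No-deviation condition: (19−4)(δ+…+δ^2) ≥ 46−19, i.e. δ+…+δ^2 ≥ 9/5.
At δ = 8/9: δ+…+δ^2 = 1.6790 < 1.8000.
So cooperation is not sustainable.

No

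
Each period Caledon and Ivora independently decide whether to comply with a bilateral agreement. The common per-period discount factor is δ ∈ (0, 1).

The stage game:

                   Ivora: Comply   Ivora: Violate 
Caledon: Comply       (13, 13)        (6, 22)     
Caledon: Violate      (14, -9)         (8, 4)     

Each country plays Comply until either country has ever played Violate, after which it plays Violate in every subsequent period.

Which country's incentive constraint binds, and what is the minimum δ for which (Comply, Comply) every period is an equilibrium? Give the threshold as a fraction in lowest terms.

Ivora; δ ≥ 1/2

For Caledon: deviation gain 14−13 = 1, per-period punishment loss 13−8 = 5. IC gives δ ≥ 1/6.
For Ivora: gain 9, loss 9 per period, so δ ≥ 9/18 = 1/2.
The tighter constraint is Ivora's, so cooperation needs δ ≥ 1/2.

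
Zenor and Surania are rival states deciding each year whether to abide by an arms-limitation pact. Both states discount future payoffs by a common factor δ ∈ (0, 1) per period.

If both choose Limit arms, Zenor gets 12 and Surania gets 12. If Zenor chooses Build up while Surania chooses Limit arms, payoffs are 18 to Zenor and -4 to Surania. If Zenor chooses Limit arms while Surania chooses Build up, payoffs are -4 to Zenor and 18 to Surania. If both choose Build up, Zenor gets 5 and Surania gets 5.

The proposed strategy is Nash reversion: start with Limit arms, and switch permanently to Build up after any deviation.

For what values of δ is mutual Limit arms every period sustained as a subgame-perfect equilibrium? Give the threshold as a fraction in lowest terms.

6/13

Under grim trigger the critical discount factor is (T−C)/(T−P) with T = 18, C = 12, P = 5.
δ* = (18−12)/(18−5) = 6/13.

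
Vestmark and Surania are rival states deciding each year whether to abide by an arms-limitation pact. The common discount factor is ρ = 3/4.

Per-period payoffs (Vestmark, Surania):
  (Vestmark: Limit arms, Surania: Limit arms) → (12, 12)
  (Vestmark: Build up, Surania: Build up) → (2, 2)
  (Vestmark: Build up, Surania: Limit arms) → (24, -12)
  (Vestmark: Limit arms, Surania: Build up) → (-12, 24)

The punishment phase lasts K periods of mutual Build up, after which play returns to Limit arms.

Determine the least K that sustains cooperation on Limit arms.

2

Need Σ_{k=1}^{K} ρ^k ≥ (24−12)/(12−2) = 1.2000 at ρ = 3/4.
At K = 1 the sum is 0.7500 < 1.2000; at K = 2 it is 1.3125 ≥ 1.2000.
So the minimum punishment length is K = 2.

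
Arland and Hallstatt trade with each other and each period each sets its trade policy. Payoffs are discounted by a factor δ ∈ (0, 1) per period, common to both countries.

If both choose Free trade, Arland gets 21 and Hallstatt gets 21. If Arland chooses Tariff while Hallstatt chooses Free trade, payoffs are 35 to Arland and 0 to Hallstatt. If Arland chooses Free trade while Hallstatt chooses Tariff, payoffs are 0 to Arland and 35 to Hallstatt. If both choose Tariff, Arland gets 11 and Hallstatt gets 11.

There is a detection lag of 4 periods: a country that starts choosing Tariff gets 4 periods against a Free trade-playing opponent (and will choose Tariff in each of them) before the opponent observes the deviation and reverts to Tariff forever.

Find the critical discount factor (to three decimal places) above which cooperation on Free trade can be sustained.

Deviating for the 4 undetected periods gains 35−21 = 14 per period over cooperation, then loses 21−11 = 10 per period forever once punishment starts.
Gain: 14(1 + δ + … + δ^3); loss: 10·δ^4/(1−δ).
No profitable deviation ⇔ 14(1−δ^4) ≤ 10·δ^4, i.e. δ^4 ≥ 14/(14+10) = 7/12.
Hence δ ≥ (7/12)^(1/4) ≈ 0.874.

0.874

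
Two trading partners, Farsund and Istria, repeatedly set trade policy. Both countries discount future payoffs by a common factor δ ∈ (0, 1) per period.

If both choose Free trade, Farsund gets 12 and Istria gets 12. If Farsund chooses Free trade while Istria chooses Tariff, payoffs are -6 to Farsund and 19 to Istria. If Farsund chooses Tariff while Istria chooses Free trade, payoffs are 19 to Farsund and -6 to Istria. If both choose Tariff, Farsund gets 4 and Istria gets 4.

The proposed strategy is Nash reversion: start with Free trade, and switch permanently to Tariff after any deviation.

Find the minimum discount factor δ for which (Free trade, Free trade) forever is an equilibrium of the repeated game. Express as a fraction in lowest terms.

7/15

Cooperation forever yields 12 each period: 12/(1−δ).
Deviating yields 19 once, then 4 forever: 19 + 4δ/(1−δ).
No profitable deviation requires 12/(1−δ) ≥ 19 + 4δ/(1−δ).
Multiplying by (1−δ): 12 ≥ 19(1−δ) + 4δ = 19 − 15δ.
So 15δ ≥ 7, i.e. δ ≥ 7/15.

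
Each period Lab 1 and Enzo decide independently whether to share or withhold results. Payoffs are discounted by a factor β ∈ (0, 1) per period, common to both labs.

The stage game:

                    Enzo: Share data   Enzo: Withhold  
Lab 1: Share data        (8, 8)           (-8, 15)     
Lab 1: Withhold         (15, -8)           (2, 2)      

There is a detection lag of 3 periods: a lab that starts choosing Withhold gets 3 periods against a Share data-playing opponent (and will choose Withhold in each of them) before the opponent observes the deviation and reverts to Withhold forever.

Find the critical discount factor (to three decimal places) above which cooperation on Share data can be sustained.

Deviating for the 3 undetected periods gains 15−8 = 7 per period over cooperation, then loses 8−2 = 6 per period forever once punishment starts.
Gain: 7(1 + β + … + β^2); loss: 6·β^3/(1−β).
No profitable deviation ⇔ 7(1−β^3) ≤ 6·β^3, i.e. β^3 ≥ 7/(7+6) = 7/13.
Hence β ≥ (7/13)^(1/3) ≈ 0.814.

0.814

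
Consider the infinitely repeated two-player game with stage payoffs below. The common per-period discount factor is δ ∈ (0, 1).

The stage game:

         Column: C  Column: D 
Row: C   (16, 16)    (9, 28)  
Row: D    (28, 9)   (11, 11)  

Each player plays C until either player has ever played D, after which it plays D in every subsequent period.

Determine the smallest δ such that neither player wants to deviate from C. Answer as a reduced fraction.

Cooperation forever yields 16 each period: 16/(1−δ).
Deviating yields 28 once, then 11 forever: 28 + 11δ/(1−δ).
No profitable deviation requires 16/(1−δ) ≥ 28 + 11δ/(1−δ).
Multiplying by (1−δ): 16 ≥ 28(1−δ) + 11δ = 28 − 17δ.
So 17δ ≥ 12, i.e. δ ≥ 12/17.

12/17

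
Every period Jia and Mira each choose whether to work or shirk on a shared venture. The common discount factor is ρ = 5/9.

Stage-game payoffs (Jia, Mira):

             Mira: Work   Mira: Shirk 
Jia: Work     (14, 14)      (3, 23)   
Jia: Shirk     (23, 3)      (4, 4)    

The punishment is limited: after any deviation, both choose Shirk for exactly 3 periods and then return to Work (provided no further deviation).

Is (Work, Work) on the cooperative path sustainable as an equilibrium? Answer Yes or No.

Comparing payoff streams over the 4 periods until play realigns: cooperate → 14(1+ρ+…+ρ^3); deviate → 23 + 4(ρ+…+ρ^3).
Cooperation is sustained iff (14−4)(ρ+…+ρ^3) ≥ 23−14.
ρ+…+ρ^3 = 5/9·(1−(5/9)^3)/(1−5/9) = 1.0357, and (23−14)/(14−4) = 0.9000.
1.0357 ≥ 0.9000, so cooperation is sustainable.

Yes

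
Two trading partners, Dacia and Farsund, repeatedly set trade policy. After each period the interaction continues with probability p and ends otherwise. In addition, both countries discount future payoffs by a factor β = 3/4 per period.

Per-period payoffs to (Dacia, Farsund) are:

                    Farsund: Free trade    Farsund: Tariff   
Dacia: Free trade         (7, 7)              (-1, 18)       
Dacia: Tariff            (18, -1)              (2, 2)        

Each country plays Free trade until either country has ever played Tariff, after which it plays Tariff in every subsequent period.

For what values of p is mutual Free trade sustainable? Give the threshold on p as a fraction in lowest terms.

11/12

Expected continuation weight on next period's payoff is β·p = 3/4·p, which plays the role of the discount factor.
Cooperation requires 3/4·p ≥ (18−7)/(18−2) = 11/16, hence p ≥ 11/12.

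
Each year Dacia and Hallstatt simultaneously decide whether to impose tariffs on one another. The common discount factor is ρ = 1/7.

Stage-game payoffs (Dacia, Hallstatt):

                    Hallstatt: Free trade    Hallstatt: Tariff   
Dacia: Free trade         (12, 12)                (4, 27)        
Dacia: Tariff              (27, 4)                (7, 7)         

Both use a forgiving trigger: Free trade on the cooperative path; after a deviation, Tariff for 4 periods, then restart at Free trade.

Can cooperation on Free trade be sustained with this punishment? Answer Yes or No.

No

A one-shot deviation gives 27 now, then 7 for 4 periods, then back to 12.
Gain from deviating: (27−12) today; loss: (12−7) in each of the next 4 periods.
No-deviation condition: (12−7)(ρ+…+ρ^4) ≥ 27−12, i.e. ρ+…+ρ^4 ≥ 3.
At ρ = 1/7: ρ+…+ρ^4 = 0.1666 < 3.0000.
So cooperation is not sustainable.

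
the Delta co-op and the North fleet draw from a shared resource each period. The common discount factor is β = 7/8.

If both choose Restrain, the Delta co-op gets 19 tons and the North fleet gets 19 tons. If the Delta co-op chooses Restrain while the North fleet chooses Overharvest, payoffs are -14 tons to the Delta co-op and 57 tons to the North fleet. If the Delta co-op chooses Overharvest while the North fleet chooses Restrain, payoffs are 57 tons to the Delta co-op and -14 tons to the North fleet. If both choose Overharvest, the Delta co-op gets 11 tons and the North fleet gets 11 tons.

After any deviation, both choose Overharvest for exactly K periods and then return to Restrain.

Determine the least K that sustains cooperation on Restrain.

9

Need Σ_{k=1}^{K} β^k ≥ (57−19)/(19−11) = 4.7500 at β = 7/8.
At K = 8 the sum is 4.5947 < 4.7500; at K = 9 it is 4.8954 ≥ 4.7500.
So the minimum punishment length is K = 9.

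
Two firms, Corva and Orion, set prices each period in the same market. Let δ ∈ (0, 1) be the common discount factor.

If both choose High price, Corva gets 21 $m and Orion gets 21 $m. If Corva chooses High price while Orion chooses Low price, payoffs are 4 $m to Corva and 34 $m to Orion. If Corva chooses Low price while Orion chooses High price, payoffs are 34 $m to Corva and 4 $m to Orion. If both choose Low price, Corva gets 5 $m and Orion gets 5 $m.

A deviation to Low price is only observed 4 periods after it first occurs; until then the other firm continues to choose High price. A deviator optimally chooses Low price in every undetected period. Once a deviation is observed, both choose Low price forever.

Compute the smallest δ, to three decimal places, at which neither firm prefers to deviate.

Deviating for the 4 undetected periods gains 34−21 = 13 per period over cooperation, then loses 21−5 = 16 per period forever once punishment starts.
Gain: 13(1 + δ + … + δ^3); loss: 16·δ^4/(1−δ).
No profitable deviation ⇔ 13(1−δ^4) ≤ 16·δ^4, i.e. δ^4 ≥ 13/(13+16) = 13/29.
Hence δ ≥ (13/29)^(1/4) ≈ 0.818.

0.818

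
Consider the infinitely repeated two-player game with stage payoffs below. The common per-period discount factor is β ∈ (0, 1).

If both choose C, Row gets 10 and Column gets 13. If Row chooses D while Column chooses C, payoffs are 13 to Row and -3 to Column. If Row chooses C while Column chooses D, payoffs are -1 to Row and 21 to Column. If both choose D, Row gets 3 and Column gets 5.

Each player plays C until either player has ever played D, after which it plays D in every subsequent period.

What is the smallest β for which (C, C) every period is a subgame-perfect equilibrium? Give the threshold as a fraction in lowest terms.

For Row: deviation gain 13−10 = 3, per-period punishment loss 10−3 = 7. IC gives β ≥ 3/10.
For Column: gain 8, loss 8 per period, so β ≥ 8/16 = 1/2.
The tighter constraint is Column's, so cooperation needs β ≥ 1/2.

1/2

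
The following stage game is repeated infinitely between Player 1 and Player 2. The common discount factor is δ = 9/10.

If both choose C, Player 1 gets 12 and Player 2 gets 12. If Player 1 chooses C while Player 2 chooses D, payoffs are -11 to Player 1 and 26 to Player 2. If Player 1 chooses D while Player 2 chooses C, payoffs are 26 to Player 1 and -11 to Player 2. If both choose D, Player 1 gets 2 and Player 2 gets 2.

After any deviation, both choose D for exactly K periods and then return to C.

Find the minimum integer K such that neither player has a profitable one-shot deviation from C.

2

IC: δ(1−δ^K)/(1−δ) ≥ (26−12)/(12−2) = 7/5.
With δ = 9/10: need 1 − δ^K ≥ 7/5·(1−9/10)/(9/10), i.e. δ^K ≤ 0.8444.
Since (9/10)^1 = 0.9000 and (9/10)^2 = 0.8100, the smallest such K is 2.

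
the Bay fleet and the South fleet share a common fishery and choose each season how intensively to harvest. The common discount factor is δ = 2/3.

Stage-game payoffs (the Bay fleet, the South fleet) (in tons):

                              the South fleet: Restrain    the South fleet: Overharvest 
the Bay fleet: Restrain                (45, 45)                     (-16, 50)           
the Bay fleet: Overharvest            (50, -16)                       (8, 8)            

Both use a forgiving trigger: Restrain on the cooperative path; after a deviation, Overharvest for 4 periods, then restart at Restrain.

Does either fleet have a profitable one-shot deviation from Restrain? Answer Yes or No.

No

A one-shot deviation gives 50 now, then 8 for 4 periods, then back to 45.
Gain from deviating: (50−45) today; loss: (45−8) in each of the next 4 periods.
No-deviation condition: (45−8)(δ+…+δ^4) ≥ 50−45, i.e. δ+…+δ^4 ≥ 5/37.
At δ = 2/3: δ+…+δ^4 = 1.6049 ≥ 0.1351.
So cooperation is sustainable.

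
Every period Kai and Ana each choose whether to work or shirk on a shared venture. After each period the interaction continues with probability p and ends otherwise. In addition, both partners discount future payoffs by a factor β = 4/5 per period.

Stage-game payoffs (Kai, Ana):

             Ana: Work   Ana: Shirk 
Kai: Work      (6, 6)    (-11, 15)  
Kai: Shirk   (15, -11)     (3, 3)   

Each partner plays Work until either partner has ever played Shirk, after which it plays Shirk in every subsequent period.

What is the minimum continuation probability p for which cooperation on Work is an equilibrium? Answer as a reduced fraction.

15/16

Expected continuation weight on next period's payoff is β·p = 4/5·p, which plays the role of the discount factor.
Cooperation requires 4/5·p ≥ (15−6)/(15−3) = 3/4, hence p ≥ 15/16.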